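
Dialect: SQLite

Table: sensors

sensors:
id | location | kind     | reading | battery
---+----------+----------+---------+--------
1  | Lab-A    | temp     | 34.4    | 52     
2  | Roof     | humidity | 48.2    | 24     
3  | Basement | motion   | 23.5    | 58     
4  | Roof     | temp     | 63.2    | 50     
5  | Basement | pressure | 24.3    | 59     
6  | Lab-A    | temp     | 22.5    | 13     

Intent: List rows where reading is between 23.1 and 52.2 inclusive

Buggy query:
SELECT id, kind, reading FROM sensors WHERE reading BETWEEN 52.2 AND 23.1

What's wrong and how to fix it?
Bug: The bounds are reversed; BETWEEN a AND b requires a <= b to match anything

Fix: Swap the bounds so the smaller value comes first

Corrected query:
SELECT id, kind, reading FROM sensors WHERE reading BETWEEN 23.1 AND 52.2

Result:
id | kind     | reading
---+----------+--------
1  | temp     | 34.4   
2  | humidity | 48.2   
3  | motion   | 23.5   
5  | pressure | 24.3   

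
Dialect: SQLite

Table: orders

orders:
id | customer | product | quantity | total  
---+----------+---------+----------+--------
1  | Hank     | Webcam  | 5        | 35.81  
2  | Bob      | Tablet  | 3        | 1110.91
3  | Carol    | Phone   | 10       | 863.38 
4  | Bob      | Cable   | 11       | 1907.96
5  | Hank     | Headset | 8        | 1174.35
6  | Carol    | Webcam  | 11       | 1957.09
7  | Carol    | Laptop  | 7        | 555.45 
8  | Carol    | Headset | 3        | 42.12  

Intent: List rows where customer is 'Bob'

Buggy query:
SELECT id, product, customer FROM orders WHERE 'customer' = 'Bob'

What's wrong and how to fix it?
Bug: 'customer' in single quotes is a string literal, not the column; the comparison is literal-vs-literal and never true

Fix: Remove the quotes around the column name (or use double quotes for an identifier)

Corrected query:
SELECT id, product, customer FROM orders WHERE customer = 'Bob'

Result:
id | product | customer
---+---------+---------
2  | Tablet  | Bob     
4  | Cable   | Bob     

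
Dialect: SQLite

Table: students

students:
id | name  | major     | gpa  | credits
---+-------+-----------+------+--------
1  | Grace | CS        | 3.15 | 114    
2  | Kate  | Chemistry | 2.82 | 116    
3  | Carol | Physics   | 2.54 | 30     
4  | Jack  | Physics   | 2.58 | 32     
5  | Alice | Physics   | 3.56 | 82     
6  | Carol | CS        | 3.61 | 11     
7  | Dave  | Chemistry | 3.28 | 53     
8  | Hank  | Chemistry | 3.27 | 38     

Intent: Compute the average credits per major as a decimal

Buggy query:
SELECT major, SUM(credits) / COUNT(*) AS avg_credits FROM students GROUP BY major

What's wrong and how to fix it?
Bug: Both operands are integers, so '/' performs integer division and truncates

Fix: Multiply by 1.0 (or CAST to REAL) to force floating-point division

Corrected query:
SELECT major, SUM(credits) * 1.0 / COUNT(*) AS avg_credits FROM students GROUP BY major

Result:
major     | avg_credits
----------+------------
CS        | 62.5       
Chemistry | 69         
Physics   | 48         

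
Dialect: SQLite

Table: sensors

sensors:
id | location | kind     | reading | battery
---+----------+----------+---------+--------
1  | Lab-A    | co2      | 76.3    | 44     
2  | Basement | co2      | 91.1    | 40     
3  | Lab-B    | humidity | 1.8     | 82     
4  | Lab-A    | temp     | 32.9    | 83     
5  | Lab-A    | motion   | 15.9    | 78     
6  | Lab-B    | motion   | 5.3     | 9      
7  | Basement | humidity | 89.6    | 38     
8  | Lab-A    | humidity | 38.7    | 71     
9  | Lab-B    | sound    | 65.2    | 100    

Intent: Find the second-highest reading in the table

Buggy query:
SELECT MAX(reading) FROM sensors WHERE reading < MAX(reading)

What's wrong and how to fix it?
Bug: The inner MAX is an aggregate inside WHERE, which is not allowed

Fix: Put the inner MAX in a scalar subquery

Corrected query:
SELECT MAX(reading) FROM sensors WHERE reading < (SELECT MAX(reading) FROM sensors)

Result:
MAX(reading)
------------
89.6        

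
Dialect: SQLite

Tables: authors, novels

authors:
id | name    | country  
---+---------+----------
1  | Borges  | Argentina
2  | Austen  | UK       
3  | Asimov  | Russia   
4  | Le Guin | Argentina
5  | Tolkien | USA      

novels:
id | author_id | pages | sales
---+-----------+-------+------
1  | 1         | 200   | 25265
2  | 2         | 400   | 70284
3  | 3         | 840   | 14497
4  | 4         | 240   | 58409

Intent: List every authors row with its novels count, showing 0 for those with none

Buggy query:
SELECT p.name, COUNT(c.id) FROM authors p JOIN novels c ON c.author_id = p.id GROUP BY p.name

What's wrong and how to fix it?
Bug: An inner join excludes parents with zero children

Fix: Use LEFT JOIN so parents without children still appear (COUNT(c.id) gives 0)

Corrected query:
SELECT p.name, COUNT(c.id) FROM authors p LEFT JOIN novels c ON c.author_id = p.id GROUP BY p.name

Result:
name    | COUNT(c.id)
--------+------------
Asimov  | 1          
Austen  | 1          
Borges  | 1          
Le Guin | 1          
Tolkien | 0          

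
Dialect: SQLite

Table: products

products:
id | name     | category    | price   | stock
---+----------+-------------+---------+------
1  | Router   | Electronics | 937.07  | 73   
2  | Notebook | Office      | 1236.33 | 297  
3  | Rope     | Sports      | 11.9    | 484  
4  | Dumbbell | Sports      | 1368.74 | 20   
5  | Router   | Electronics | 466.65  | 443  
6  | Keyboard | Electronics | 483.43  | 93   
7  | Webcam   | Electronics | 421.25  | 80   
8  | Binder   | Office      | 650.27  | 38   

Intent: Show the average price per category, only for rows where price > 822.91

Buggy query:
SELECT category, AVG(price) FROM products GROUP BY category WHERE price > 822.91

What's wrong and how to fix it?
Bug: Row-level WHERE must come before GROUP BY in the clause order

Fix: Move the WHERE clause before GROUP BY

Corrected query:
SELECT category, AVG(price) FROM products WHERE price > 822.91 GROUP BY category

Result:
category    | AVG(price)
------------+-----------
Electronics | 937.07    
Office      | 1236.33   
Sports      | 1368.74   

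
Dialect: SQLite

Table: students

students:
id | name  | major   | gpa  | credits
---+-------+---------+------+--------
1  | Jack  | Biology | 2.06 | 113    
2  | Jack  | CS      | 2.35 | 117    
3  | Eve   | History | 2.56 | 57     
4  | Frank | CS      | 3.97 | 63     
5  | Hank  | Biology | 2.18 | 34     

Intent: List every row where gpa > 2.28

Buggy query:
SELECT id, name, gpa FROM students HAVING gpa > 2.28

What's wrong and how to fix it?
Bug: This is a non-aggregate query (no GROUP BY, no aggregates), so in SQLite the HAVING clause is invalid here; a row-level condition belongs in WHERE

Fix: Replace HAVING with WHERE since the condition applies to individual rows

Corrected query:
SELECT id, name, gpa FROM students WHERE gpa > 2.28

Result:
id | name  | gpa 
---+-------+-----
2  | Jack  | 2.35
3  | Eve   | 2.56
4  | Frank | 3.97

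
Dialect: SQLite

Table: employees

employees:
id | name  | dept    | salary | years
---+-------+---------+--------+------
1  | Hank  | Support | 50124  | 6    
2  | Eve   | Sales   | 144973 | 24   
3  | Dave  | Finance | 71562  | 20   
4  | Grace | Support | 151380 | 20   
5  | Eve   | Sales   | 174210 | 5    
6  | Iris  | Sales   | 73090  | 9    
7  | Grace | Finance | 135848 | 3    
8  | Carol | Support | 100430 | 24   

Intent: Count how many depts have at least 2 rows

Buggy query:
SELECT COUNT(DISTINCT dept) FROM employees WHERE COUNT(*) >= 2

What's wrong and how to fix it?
Bug: COUNT(*) cannot appear in WHERE; the per-group count doesn't exist yet

Fix: Use a subquery that GROUPs and filters with HAVING, then count its rows

Corrected query:
SELECT COUNT(*) FROM (SELECT dept FROM employees GROUP BY dept HAVING COUNT(*) >= 2)

Result:
COUNT(*)
--------
3       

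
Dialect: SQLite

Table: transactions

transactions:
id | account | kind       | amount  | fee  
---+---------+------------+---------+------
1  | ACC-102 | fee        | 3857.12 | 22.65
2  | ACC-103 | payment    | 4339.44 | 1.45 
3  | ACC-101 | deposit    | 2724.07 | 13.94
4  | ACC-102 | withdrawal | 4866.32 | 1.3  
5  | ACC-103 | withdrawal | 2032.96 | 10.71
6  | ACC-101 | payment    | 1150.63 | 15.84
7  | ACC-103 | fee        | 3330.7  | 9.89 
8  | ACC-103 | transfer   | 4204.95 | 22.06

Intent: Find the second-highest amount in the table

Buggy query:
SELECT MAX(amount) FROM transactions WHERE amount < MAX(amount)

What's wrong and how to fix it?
Bug: The inner MAX is an aggregate inside WHERE, which is not allowed

Fix: Compute the overall MAX in a subquery, then take MAX of rows below it

Corrected query:
SELECT MAX(amount) FROM transactions WHERE amount < (SELECT MAX(amount) FROM transactions)

Result:
MAX(amount)
-----------
4339.44    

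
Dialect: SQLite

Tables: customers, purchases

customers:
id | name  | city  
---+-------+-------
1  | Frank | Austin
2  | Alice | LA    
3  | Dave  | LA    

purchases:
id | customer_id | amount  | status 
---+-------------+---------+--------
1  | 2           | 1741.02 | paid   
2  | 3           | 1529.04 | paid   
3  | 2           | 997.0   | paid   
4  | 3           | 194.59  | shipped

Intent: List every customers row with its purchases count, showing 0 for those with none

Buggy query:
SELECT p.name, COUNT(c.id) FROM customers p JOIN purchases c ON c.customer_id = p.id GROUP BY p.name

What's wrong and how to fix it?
Bug: An inner join excludes parents with zero children

Fix: Switch to LEFT JOIN to retain unmatched parent rows

Corrected query:
SELECT p.name, COUNT(c.id) FROM customers p LEFT JOIN purchases c ON c.customer_id = p.id GROUP BY p.name

Result:
name  | COUNT(c.id)
------+------------
Alice | 2          
Dave  | 2          
Frank | 0          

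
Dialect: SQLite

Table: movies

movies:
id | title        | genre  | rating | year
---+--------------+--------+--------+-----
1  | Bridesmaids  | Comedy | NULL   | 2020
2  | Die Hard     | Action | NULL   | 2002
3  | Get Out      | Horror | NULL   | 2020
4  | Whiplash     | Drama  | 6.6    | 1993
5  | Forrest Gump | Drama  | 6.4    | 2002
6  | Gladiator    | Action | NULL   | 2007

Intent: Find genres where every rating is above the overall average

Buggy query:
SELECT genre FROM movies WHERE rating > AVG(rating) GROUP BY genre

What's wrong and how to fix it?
Bug: WHERE evaluates per row before aggregation, so AVG() is unavailable

Fix: Compute the overall average in a scalar subquery and compare each group's MIN against it in HAVING

Corrected query:
SELECT genre FROM movies GROUP BY genre HAVING MIN(rating) > (SELECT AVG(rating) FROM movies)

Result:
(no rows)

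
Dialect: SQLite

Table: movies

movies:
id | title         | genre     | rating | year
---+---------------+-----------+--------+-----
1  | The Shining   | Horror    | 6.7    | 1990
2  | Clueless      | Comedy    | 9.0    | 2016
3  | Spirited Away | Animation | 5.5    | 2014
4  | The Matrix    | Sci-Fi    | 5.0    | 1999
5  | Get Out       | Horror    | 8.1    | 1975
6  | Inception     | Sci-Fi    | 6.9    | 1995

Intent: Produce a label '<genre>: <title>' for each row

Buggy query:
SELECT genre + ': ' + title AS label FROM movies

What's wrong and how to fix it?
Bug: '+' is numeric addition; on text columns SQLite converts them to 0 instead of concatenating

Fix: Replace + with || to concatenate text

Corrected query:
SELECT genre || ': ' || title AS label FROM movies

Result:
label                   
------------------------
Horror: The Shining     
Comedy: Clueless        
Animation: Spirited Away
Sci-Fi: The Matrix      
Horror: Get Out         
Sci-Fi: Inception       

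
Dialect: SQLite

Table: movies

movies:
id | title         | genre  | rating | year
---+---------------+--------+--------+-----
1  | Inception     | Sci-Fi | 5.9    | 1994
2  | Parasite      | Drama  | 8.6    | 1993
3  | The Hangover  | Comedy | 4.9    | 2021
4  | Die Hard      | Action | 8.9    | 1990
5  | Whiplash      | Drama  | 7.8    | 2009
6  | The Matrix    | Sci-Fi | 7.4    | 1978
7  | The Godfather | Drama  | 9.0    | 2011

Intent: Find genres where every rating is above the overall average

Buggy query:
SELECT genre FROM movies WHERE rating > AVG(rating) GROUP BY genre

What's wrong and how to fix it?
Bug: AVG() is an aggregate; it can't sit directly in WHERE

Fix: Compute the overall average in a scalar subquery and compare each group's MIN against it in HAVING

Corrected query:
SELECT genre FROM movies GROUP BY genre HAVING MIN(rating) > (SELECT AVG(rating) FROM movies)

Result:
genre 
------
Action
Drama 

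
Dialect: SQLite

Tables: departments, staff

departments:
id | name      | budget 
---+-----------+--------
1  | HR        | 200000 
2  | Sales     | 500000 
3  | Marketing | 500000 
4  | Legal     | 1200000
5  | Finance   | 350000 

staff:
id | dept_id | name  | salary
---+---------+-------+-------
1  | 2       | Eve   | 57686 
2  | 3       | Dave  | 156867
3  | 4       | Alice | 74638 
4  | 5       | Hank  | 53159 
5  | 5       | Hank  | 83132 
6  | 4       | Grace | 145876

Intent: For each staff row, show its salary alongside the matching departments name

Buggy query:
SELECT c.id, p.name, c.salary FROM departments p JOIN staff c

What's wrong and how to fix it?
Bug: Missing join condition: each staff row is matched to all departments rows instead of just its own

Fix: Specify the join condition linking the foreign key to the parent id

Corrected query:
SELECT c.id, p.name, c.salary FROM departments p JOIN staff c ON c.dept_id = p.id

Result:
id | name      | salary
---+-----------+-------
1  | Sales     | 57686 
2  | Marketing | 156867
3  | Legal     | 74638 
4  | Finance   | 53159 
5  | Finance   | 83132 
6  | Legal     | 145876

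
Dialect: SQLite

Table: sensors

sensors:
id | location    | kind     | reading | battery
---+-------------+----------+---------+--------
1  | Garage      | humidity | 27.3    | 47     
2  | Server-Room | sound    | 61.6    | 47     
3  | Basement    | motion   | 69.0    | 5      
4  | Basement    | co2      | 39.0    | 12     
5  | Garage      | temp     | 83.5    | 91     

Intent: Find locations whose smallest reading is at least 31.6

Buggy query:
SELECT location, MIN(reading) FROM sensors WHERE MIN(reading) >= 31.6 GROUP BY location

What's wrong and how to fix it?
Bug: MIN() in WHERE is a misuse of aggregate

Fix: Replace WHERE with HAVING after the GROUP BY

Corrected query:
SELECT location, MIN(reading) FROM sensors GROUP BY location HAVING MIN(reading) >= 31.6

Result:
location    | MIN(reading)
------------+-------------
Basement    | 39          
Server-Room | 61.6        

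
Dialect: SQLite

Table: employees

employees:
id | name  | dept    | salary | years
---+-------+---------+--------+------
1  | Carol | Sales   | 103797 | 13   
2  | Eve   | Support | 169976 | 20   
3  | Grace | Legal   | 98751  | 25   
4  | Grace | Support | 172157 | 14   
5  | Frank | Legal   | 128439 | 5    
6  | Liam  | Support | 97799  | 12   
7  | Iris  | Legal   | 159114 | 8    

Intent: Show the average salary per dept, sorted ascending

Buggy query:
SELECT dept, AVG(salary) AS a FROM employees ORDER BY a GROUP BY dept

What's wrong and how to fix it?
Bug: GROUP BY must precede ORDER BY

Fix: Move ORDER BY to the end, after GROUP BY

Corrected query:
SELECT dept, AVG(salary) AS a FROM employees GROUP BY dept ORDER BY a

Result:
dept    | a     
--------+-------
Sales   | 103797
Legal   | 128768
Support | 146644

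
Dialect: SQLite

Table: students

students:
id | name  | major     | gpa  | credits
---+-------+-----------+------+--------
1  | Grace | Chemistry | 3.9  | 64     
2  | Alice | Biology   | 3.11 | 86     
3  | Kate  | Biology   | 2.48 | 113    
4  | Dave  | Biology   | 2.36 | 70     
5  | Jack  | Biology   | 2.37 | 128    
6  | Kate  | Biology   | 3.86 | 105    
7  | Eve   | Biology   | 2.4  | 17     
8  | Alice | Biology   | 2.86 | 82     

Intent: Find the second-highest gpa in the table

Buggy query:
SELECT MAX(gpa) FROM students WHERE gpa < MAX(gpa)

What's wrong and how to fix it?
Bug: MAX(gpa) on the right of the comparison is an aggregate-in-WHERE error

Fix: Put the inner MAX in a scalar subquery

Corrected query:
SELECT MAX(gpa) FROM students WHERE gpa < (SELECT MAX(gpa) FROM students)

Result:
MAX(gpa)
--------
3.86    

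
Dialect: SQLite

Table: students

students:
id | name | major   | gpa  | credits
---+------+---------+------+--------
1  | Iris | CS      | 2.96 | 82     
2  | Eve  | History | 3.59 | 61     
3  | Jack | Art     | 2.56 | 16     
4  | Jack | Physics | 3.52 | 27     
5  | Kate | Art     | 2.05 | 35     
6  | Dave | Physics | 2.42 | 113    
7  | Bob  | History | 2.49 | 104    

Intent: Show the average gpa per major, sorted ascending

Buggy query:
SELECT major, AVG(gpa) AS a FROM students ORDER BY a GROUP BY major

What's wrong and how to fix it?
Bug: GROUP BY must precede ORDER BY

Fix: Reorder: SELECT … FROM … GROUP BY … ORDER BY …

Corrected query:
SELECT major, AVG(gpa) AS a FROM students GROUP BY major ORDER BY a

Result:
major   | a    
--------+------
Art     | 2.305
CS      | 2.96 
Physics | 2.97 
History | 3.04 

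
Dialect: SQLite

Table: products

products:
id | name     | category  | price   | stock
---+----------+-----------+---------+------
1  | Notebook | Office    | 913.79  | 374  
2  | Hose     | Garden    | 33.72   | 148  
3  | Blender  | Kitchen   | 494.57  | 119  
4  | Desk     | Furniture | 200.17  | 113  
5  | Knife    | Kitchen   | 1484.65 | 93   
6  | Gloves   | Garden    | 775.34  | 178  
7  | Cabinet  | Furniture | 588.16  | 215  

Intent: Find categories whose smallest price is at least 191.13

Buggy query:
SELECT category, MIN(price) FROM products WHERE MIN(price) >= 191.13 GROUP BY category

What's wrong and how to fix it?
Bug: Aggregates like MIN are computed per group after WHERE runs

Fix: Replace WHERE with HAVING after the GROUP BY

Corrected query:
SELECT category, MIN(price) FROM products GROUP BY category HAVING MIN(price) >= 191.13

Result:
category  | MIN(price)
----------+-----------
Furniture | 200.17    
Kitchen   | 494.57    
Office    | 913.79    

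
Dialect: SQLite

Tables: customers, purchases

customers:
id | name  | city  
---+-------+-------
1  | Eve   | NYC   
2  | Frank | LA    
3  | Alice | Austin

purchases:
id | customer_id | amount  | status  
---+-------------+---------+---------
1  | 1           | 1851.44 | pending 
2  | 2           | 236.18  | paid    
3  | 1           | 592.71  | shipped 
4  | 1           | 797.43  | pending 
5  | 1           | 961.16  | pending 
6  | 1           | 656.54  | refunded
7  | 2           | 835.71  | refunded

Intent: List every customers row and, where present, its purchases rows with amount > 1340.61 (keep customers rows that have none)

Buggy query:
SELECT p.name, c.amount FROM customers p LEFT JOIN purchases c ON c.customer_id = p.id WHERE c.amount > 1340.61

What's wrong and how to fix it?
Bug: Filtering c.amount in WHERE discards the NULL rows produced by LEFT JOIN, turning it into an inner join

Fix: Move the right-table condition into the ON clause so unmatched parents are kept

Corrected query:
SELECT p.name, c.amount FROM customers p LEFT JOIN purchases c ON c.customer_id = p.id AND c.amount > 1340.61

Result:
name  | amount 
------+--------
Eve   | 1851.44
Frank | NULL   
Alice | NULL   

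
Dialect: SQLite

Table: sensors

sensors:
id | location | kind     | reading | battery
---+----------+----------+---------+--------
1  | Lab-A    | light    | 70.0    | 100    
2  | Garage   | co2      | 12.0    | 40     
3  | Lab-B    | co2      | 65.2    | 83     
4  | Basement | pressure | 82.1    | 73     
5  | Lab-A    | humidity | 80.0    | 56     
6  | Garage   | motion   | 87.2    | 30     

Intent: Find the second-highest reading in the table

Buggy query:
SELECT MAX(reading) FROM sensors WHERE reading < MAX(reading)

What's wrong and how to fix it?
Bug: MAX(reading) on the right of the comparison is an aggregate-in-WHERE error

Fix: Compute the overall MAX in a subquery, then take MAX of rows below it

Corrected query:
SELECT MAX(reading) FROM sensors WHERE reading < (SELECT MAX(reading) FROM sensors)

Result:
MAX(reading)
------------
82.1        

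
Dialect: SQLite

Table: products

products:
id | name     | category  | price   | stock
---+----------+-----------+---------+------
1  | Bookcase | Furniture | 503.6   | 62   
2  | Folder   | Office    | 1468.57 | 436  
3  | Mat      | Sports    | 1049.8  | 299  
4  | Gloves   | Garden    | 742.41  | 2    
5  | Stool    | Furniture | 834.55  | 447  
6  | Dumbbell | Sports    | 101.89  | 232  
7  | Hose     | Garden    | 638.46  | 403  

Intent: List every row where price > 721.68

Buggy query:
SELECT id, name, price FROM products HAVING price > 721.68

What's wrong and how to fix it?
Bug: HAVING filters the output of aggregation, but this query has no GROUP BY and no aggregate functions, so SQLite rejects it (HAVING clause on a non-aggregate query); the condition here is per row

Fix: Replace HAVING with WHERE since the condition applies to individual rows

Corrected query:
SELECT id, name, price FROM products WHERE price > 721.68

Result:
id | name   | price  
---+--------+--------
2  | Folder | 1468.57
3  | Mat    | 1049.8 
4  | Gloves | 742.41 
5  | Stool  | 834.55 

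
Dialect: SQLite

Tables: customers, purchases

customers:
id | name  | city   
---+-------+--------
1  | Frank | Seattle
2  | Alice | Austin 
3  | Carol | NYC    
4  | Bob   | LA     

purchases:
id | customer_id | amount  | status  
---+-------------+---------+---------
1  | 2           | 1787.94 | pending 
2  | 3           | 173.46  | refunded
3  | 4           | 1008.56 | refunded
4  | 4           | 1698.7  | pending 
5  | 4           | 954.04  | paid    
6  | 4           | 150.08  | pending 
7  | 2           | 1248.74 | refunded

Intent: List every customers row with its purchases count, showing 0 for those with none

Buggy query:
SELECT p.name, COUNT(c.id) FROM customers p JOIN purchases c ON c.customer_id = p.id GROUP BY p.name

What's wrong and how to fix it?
Bug: INNER JOIN drops customers rows that have no matching purchases rows

Fix: Switch to LEFT JOIN to retain unmatched parent rows

Corrected query:
SELECT p.name, COUNT(c.id) FROM customers p LEFT JOIN purchases c ON c.customer_id = p.id GROUP BY p.name

Result:
name  | COUNT(c.id)
------+------------
Alice | 2          
Bob   | 4          
Carol | 1          
Frank | 0          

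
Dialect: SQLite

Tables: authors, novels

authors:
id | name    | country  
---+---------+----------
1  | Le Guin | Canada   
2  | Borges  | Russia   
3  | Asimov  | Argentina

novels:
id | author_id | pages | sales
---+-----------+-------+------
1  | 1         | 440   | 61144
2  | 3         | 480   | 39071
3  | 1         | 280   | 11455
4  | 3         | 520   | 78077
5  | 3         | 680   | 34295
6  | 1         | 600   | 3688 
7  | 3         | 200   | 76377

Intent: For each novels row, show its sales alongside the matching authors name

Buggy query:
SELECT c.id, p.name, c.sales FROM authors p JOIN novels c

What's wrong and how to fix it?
Bug: JOIN with no ON clause produces a cartesian product; every novels row pairs with every authors row

Fix: Specify the join condition linking the foreign key to the parent id

Corrected query:
SELECT c.id, p.name, c.sales FROM authors p JOIN novels c ON c.author_id = p.id

Result:
id | name    | sales
---+---------+------
1  | Le Guin | 61144
2  | Asimov  | 39071
3  | Le Guin | 11455
4  | Asimov  | 78077
5  | Asimov  | 34295
6  | Le Guin | 3688 
7  | Asimov  | 76377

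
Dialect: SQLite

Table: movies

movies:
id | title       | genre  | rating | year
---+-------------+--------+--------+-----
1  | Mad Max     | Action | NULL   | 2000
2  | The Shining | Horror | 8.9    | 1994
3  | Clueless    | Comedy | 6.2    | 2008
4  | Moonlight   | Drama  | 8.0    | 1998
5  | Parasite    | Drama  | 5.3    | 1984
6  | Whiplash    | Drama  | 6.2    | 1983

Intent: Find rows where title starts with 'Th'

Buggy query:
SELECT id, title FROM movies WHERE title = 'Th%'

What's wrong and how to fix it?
Bug: Wildcards only work with LIKE; '=' treats '%' as a literal character

Fix: Use LIKE for wildcard pattern matching

Corrected query:
SELECT id, title FROM movies WHERE title LIKE 'Th%'

Result:
id | title      
---+------------
2  | The Shining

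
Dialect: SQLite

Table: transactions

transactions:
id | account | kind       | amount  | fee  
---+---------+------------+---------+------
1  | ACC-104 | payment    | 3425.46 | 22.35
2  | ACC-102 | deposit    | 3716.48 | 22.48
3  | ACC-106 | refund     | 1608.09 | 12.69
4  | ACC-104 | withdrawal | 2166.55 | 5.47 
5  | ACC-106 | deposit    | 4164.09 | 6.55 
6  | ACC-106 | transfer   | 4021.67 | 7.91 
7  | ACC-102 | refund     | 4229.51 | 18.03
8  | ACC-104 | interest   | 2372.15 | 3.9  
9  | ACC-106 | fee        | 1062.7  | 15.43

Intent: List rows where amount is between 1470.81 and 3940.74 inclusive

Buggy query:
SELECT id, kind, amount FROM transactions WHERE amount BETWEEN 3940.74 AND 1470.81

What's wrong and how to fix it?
Bug: BETWEEN expects the lower bound first; with 3940.74 AND 1470.81 the range is empty

Fix: Write BETWEEN 1470.81 AND 3940.74

Corrected query:
SELECT id, kind, amount FROM transactions WHERE amount BETWEEN 1470.81 AND 3940.74

Result:
id | kind       | amount 
---+------------+--------
1  | payment    | 3425.46
2  | deposit    | 3716.48
3  | refund     | 1608.09
4  | withdrawal | 2166.55
8  | interest   | 2372.15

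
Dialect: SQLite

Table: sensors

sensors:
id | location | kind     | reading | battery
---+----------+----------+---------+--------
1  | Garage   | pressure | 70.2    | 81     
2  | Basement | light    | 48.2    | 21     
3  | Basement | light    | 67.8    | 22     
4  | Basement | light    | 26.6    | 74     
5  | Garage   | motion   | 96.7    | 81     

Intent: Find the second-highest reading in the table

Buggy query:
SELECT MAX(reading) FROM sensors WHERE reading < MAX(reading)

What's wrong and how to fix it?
Bug: MAX(reading) on the right of the comparison is an aggregate-in-WHERE error

Fix: Compute the overall MAX in a subquery, then take MAX of rows below it

Corrected query:
SELECT MAX(reading) FROM sensors WHERE reading < (SELECT MAX(reading) FROM sensors)

Result:
MAX(reading)
------------
70.2        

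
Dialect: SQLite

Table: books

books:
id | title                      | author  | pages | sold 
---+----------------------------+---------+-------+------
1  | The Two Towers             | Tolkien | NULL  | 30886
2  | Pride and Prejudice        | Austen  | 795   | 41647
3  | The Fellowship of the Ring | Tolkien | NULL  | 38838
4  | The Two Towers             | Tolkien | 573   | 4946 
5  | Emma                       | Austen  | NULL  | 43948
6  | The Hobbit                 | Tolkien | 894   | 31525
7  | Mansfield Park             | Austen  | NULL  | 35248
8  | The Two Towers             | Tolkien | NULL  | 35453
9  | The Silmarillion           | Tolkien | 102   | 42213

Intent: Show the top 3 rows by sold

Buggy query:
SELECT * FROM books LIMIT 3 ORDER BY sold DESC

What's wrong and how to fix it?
Bug: ORDER BY cannot follow LIMIT; LIMIT is the final clause

Fix: Swap the clauses: ORDER BY first, then LIMIT

Corrected query:
SELECT * FROM books ORDER BY sold DESC LIMIT 3

Result:
id | title               | author  | pages | sold 
---+---------------------+---------+-------+------
5  | Emma                | Austen  | NULL  | 43948
9  | The Silmarillion    | Tolkien | 102   | 42213
2  | Pride and Prejudice | Austen  | 795   | 41647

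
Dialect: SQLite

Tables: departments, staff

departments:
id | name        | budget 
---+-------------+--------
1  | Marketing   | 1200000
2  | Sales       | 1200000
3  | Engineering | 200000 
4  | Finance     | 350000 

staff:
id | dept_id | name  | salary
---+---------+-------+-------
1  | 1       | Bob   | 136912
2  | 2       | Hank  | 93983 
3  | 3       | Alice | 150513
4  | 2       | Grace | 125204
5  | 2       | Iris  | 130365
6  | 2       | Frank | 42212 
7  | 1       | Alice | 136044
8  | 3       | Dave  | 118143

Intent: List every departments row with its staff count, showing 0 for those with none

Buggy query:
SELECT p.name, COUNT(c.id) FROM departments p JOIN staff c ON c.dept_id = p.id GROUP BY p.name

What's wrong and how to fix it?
Bug: An inner join excludes parents with zero children

Fix: Use LEFT JOIN so parents without children still appear (COUNT(c.id) gives 0)

Corrected query:
SELECT p.name, COUNT(c.id) FROM departments p LEFT JOIN staff c ON c.dept_id = p.id GROUP BY p.name

Result:
name        | COUNT(c.id)
------------+------------
Engineering | 2          
Finance     | 0          
Marketing   | 2          
Sales       | 4          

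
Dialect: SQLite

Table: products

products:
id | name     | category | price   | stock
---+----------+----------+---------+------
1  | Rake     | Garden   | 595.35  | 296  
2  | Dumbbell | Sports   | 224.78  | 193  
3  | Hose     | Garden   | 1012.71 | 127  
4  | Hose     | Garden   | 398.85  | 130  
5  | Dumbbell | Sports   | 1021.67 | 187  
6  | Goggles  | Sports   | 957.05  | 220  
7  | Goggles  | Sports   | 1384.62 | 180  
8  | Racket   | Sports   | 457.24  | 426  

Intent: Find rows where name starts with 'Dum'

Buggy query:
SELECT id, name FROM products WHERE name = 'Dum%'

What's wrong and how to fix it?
Bug: Wildcards only work with LIKE; '=' treats '%' as a literal character

Fix: Use LIKE for wildcard pattern matching

Corrected query:
SELECT id, name FROM products WHERE name LIKE 'Dum%'

Result:
id | name    
---+---------
2  | Dumbbell
5  | Dumbbell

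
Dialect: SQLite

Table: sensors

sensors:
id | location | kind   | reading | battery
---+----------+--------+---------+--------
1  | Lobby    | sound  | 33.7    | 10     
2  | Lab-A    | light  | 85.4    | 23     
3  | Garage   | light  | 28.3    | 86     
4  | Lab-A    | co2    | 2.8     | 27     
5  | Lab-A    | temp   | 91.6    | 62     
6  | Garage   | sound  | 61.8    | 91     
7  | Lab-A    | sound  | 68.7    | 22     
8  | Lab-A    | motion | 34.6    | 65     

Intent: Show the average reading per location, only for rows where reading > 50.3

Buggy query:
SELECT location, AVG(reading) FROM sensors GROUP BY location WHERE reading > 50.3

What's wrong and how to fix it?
Bug: Row-level WHERE must come before GROUP BY in the clause order

Fix: Move the WHERE clause before GROUP BY

Corrected query:
SELECT location, AVG(reading) FROM sensors WHERE reading > 50.3 GROUP BY location

Result:
location | AVG(reading)
---------+-------------
Garage   | 61.8        
Lab-A    | 81.9        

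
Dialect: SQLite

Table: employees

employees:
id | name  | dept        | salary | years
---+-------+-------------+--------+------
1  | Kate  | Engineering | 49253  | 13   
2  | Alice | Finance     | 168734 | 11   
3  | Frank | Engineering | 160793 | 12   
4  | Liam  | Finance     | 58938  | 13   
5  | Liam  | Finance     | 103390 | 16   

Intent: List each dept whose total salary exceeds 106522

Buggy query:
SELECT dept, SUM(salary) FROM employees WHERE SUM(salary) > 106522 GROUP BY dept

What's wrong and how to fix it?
Bug: WHERE runs before GROUP BY, so aggregates aren't available there

Fix: Move the aggregate condition to a HAVING clause

Corrected query:
SELECT dept, SUM(salary) FROM employees GROUP BY dept HAVING SUM(salary) > 106522

Result:
dept        | SUM(salary)
------------+------------
Engineering | 210046     
Finance     | 331062     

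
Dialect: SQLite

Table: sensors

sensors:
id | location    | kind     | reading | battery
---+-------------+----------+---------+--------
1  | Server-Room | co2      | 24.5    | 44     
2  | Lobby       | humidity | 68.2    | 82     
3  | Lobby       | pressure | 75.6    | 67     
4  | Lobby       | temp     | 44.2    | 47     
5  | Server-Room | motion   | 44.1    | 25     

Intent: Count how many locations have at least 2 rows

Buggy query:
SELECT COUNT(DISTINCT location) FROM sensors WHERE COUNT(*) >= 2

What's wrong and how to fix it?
Bug: COUNT(*) cannot appear in WHERE; the per-group count doesn't exist yet

Fix: Group first with HAVING COUNT(*) >= 2, then COUNT the resulting groups

Corrected query:
SELECT COUNT(*) FROM (SELECT location FROM sensors GROUP BY location HAVING COUNT(*) >= 2)

Result:
COUNT(*)
--------
2       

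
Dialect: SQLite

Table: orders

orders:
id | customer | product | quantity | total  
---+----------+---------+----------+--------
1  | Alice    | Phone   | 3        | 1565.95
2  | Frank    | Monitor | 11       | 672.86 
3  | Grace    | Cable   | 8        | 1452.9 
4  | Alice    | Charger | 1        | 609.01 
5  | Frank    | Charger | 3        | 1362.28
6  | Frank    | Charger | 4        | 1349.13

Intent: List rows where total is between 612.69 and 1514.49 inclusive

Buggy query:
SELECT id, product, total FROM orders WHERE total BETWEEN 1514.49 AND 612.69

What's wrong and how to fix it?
Bug: BETWEEN expects the lower bound first; with 1514.49 AND 612.69 the range is empty

Fix: Write BETWEEN 612.69 AND 1514.49

Corrected query:
SELECT id, product, total FROM orders WHERE total BETWEEN 612.69 AND 1514.49

Result:
id | product | total  
---+---------+--------
2  | Monitor | 672.86 
3  | Cable   | 1452.9 
5  | Charger | 1362.28
6  | Charger | 1349.13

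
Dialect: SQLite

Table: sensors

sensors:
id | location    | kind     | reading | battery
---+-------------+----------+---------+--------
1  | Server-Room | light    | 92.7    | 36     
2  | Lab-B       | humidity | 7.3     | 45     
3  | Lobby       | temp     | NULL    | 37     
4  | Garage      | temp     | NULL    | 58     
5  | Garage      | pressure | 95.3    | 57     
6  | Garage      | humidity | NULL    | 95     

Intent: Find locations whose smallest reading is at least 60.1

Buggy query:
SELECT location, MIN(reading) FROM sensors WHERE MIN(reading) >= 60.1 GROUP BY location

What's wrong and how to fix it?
Bug: Aggregates like MIN are computed per group after WHERE runs

Fix: Use HAVING for the per-group MIN condition

Corrected query:
SELECT location, MIN(reading) FROM sensors GROUP BY location HAVING MIN(reading) >= 60.1

Result:
location    | MIN(reading)
------------+-------------
Garage      | 95.3        
Server-Room | 92.7        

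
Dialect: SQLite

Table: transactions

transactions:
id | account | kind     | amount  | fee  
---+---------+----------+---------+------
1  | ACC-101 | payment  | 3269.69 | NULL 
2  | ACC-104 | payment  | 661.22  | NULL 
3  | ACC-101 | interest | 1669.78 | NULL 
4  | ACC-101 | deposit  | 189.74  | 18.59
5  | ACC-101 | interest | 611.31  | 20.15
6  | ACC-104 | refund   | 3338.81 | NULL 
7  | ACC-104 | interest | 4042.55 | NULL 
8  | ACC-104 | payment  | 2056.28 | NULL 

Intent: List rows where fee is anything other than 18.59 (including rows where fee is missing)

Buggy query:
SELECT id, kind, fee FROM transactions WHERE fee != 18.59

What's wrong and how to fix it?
Bug: 'fee != 18.59' is unknown when fee is NULL, so NULL rows are silently excluded

Fix: Handle NULL separately with IS NULL alongside the inequality

Corrected query:
SELECT id, kind, fee FROM transactions WHERE fee != 18.59 OR fee IS NULL

Result:
id | kind     | fee  
---+----------+------
1  | payment  | NULL 
2  | payment  | NULL 
3  | interest | NULL 
5  | interest | 20.15
6  | refund   | NULL 
7  | interest | NULL 
8  | payment  | NULL 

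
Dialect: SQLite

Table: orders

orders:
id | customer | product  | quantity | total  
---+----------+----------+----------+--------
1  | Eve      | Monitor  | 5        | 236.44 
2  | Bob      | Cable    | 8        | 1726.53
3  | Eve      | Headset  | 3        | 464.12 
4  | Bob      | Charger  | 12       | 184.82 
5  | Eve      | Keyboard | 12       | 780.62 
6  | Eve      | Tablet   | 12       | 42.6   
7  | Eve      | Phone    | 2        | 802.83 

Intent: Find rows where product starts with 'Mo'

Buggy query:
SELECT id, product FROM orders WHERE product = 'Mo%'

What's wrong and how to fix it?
Bug: Wildcards only work with LIKE; '=' treats '%' as a literal character

Fix: Use LIKE for wildcard pattern matching

Corrected query:
SELECT id, product FROM orders WHERE product LIKE 'Mo%'

Result:
id | product
---+--------
1  | Monitor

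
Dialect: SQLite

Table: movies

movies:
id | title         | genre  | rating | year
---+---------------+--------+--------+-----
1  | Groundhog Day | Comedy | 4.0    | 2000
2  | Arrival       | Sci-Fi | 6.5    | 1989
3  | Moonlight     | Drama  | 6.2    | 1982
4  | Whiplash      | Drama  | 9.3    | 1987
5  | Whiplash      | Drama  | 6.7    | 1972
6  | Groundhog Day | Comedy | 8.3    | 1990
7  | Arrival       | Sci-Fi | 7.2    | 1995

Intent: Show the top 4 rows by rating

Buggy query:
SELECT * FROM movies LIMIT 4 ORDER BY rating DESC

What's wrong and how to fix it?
Bug: LIMIT must come after ORDER BY

Fix: Sort with ORDER BY, then apply LIMIT

Corrected query:
SELECT * FROM movies ORDER BY rating DESC LIMIT 4

Result:
id | title         | genre  | rating | year
---+---------------+--------+--------+-----
4  | Whiplash      | Drama  | 9.3    | 1987
6  | Groundhog Day | Comedy | 8.3    | 1990
7  | Arrival       | Sci-Fi | 7.2    | 1995
5  | Whiplash      | Drama  | 6.7    | 1972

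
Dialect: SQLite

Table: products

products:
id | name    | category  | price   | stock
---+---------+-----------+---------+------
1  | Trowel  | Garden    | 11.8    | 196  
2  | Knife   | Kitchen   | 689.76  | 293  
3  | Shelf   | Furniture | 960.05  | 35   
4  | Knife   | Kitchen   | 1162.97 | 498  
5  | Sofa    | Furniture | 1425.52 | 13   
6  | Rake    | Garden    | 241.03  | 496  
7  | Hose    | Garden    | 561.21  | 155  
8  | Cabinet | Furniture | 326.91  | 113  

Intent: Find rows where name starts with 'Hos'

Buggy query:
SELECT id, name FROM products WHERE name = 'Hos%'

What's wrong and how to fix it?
Bug: Wildcards only work with LIKE; '=' treats '%' as a literal character

Fix: Replace '=' with LIKE so 'Hos%' is treated as a pattern

Corrected query:
SELECT id, name FROM products WHERE name LIKE 'Hos%'

Result:
id | name
---+-----
7  | Hose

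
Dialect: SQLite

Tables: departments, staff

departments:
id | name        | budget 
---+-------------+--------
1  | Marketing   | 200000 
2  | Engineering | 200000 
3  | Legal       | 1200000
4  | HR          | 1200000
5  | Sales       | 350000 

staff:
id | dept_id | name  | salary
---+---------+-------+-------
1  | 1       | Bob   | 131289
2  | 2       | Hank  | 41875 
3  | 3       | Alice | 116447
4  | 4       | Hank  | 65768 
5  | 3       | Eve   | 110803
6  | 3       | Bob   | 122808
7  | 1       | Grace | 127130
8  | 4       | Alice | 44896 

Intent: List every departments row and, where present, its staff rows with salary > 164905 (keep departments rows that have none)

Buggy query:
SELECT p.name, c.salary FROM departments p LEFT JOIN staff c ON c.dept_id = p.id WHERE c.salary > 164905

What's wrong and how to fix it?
Bug: Filtering c.salary in WHERE discards the NULL rows produced by LEFT JOIN, turning it into an inner join

Fix: Put 'c.salary > 164905' in the JOIN's ON clause instead of WHERE

Corrected query:
SELECT p.name, c.salary FROM departments p LEFT JOIN staff c ON c.dept_id = p.id AND c.salary > 164905

Result:
name        | salary
------------+-------
Marketing   | NULL  
Engineering | NULL  
Legal       | NULL  
HR          | NULL  
Sales       | NULL  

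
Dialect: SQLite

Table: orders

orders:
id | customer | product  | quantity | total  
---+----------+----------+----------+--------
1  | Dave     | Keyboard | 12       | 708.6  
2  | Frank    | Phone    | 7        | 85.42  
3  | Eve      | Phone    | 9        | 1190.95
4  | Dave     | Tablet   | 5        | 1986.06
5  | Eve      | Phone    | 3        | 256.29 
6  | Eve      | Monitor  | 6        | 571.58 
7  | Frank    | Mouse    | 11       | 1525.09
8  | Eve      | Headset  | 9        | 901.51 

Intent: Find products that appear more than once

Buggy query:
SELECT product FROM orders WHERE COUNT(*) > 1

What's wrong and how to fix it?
Bug: WHERE can't reference COUNT(*); aggregates are computed after WHERE

Fix: GROUP BY product, then filter groups with HAVING COUNT(*) > 1

Corrected query:
SELECT product FROM orders GROUP BY product HAVING COUNT(*) > 1

Result:
product
-------
Phone  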